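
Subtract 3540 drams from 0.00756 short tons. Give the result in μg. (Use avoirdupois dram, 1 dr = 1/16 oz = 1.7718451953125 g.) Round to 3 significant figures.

5.86e+8 micrograms

0.00756 short ton = 6.85832e+9 μg and 3540 dr = 6.27233e+9 μg.
6.85832e+9 − 6.27233e+9 ≈ 5.86e+8 μg.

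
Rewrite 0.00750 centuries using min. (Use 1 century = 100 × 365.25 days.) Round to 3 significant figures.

1 century = 5.25960 × 10^7 minutes.
Then 0.00750 × 5.25960 × 10^7 ≈ 394000 min.

394000 min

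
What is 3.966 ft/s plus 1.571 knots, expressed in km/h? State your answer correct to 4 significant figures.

7.261 km/h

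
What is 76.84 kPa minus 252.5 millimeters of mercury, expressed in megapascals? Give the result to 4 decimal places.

76.84 kPa = 0.0768400 MPa and 252.5 mmHg = 0.0336639 MPa.
0.0768400 − 0.0336639 ≈ 0.0432 MPa.

0.0432 megapascals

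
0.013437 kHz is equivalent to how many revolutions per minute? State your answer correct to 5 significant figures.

806.22 rpm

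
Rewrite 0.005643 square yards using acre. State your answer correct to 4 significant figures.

1 yd² = 0.000206612 acres.
So 0.005643 × 0.000206612 ≈ 1.166 × 10^-6 acre.

1.166 × 10^-6 acres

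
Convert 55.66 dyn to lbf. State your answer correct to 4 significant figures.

1 dyne = 2.24809 × 10^-6 lbf.
Thus 55.66 × 2.24809 × 10^-6 ≈ 0.0001251 lbf.

0.0001251 pounds-force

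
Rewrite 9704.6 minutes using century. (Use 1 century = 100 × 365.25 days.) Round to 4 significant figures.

0.0001845 century

1 min = 1.90129 × 10^-8 centuries.
Then 9704.6 × 1.90129 × 10^-8 ≈ 0.0001845 century.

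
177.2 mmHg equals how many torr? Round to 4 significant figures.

177.2 torr

1 mmHg = 1.00000 torr.
Thus 177.2 × 1.00000 ≈ 177.2 torr.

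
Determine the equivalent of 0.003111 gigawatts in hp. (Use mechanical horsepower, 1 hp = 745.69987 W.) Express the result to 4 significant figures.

4172 hp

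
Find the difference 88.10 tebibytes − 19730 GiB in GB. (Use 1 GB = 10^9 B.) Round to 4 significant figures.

88.10 TiB = 96867.0 GB and 19730 GiB = 21184.9 GB.
96867.0 − 21184.9 ≈ 75680 GB.

75680 GB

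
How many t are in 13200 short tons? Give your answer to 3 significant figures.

12000 t

1 short ton = 0.907185 t.
13200 × 0.907185 ≈ 12000 t.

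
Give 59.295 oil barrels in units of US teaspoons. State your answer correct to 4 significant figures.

1.913e+6 US teaspoons

1 bbl = 32256.0 US tsp.
Then 59.295 × 32256.0 ≈ 1.913e+6 US tsp.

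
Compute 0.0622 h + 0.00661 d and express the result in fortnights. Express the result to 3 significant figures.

0.0622 h = 0.000185119 fortnight and 0.00661 d = 0.000472143 fortnight.
0.000185119 + 0.000472143 ≈ 0.000657 fortnight.

0.000657 fortnights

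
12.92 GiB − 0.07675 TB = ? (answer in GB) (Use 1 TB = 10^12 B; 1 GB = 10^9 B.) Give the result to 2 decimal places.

12.92 GiB = 13.8727 GB and 0.07675 TB = 76.7500 GB.
13.8727 − 76.7500 ≈ -62.88 GB.

-62.88 GB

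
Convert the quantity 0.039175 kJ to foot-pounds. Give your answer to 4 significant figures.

28.89 ft·lbf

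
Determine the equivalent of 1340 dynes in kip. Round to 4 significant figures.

3.012 × 10^-6 kip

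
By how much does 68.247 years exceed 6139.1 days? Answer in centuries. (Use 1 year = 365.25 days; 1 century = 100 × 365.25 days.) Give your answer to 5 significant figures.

68.247 yr = 0.682470 century and 6139.1 d = 0.168079 century.
0.682470 − 0.168079 ≈ 0.51439 century.

0.51439 century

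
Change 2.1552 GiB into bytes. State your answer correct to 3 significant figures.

1 gibibyte = 1.07374 × 10^9 B.
Thus 2.1552 × 1.07374 × 10^9 ≈ 2.31 × 10^9 B.

2.31 × 10^9 bytes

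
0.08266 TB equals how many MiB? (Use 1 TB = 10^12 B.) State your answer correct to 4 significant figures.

1 terabyte = 953674 mebibytes.
0.08266 × 953674 ≈ 78830 MiB.

78830 MiB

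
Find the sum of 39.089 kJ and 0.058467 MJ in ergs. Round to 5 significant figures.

9.7556 × 10^11 ergs

39.089 kJ = 3.90890 × 10^11 erg and 0.058467 MJ = 5.84670 × 10^11 erg.
3.90890 × 10^11 + 5.84670 × 10^11 ≈ 9.7556 × 10^11 erg.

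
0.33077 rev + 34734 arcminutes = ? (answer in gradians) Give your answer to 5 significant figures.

0.33077 rev = 132.308 grad and 34734 arcmin = 643.222 grad.
132.308 + 643.222 ≈ 775.53 grad.

775.53 grad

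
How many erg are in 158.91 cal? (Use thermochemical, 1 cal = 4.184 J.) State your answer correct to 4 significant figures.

6.649 × 10^9 erg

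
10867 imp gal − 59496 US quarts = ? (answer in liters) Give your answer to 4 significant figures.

10867 imp gal = 49402.4 L and 59496 US qt = 56304.2 L.
49402.4 − 56304.2 ≈ -6902 L.

-6902 L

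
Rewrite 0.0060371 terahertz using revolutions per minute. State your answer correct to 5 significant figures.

1 terahertz = 6.00000e+13 rpm.
0.0060371 × 6.00000e+13 ≈ 3.6223e+11 rpm.

3.6223e+11 rpm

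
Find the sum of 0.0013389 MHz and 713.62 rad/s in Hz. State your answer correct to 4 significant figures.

1452 hertz

0.0013389 MHz = 1338.90 Hz and 713.62 rad/s = 113.576 Hz.
1338.90 + 113.576 ≈ 1452 Hz.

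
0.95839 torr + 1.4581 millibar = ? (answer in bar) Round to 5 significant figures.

0.95839 torr = 0.001277748 bar and 1.4581 mbar = 0.001458100 bar.
0.001277748 + 0.001458100 ≈ 0.0027358 bar.

0.0027358 bar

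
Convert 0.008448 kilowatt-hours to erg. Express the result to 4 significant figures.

1 kWh = 3.60000 × 10^13 ergs.
Thus 0.008448 × 3.60000 × 10^13 ≈ 3.041 × 10^11 erg.

3.041 × 10^11 erg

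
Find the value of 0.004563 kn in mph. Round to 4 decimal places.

1 kn = 1.15078 mph.
Then 0.004563 × 1.15078 ≈ 0.0053 mph.

0.0053 mph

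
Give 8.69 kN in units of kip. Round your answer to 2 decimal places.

1 kN = 0.224809 kips.
Then 8.69 × 0.224809 ≈ 1.95 kip.

1.95 kip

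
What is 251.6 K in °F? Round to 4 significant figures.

-6.790 °F

K = (°F + 459.67) × 5/9.
Applying the formula gives -6.790 °F.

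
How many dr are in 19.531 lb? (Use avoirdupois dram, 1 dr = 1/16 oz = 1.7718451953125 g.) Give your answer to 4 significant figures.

1 lb = 256.000 dr.
Thus 19.531 × 256.000 ≈ 5000 dr.

5000 drams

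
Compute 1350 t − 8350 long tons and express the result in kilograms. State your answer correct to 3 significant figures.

1350 t = 1.35000e+6 kg and 8350 long ton = 8.48399e+6 kg.
1.35000e+6 − 8.48399e+6 ≈ -7.13e+6 kg.

-7.13e+6 kg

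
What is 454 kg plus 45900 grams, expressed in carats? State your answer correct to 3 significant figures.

454 kg = 2.27000 × 10^6 ct and 45900 g = 229500 ct.
2.27000 × 10^6 + 229500 ≈ 2.50 × 10^6 ct.

2.50 × 10^6 ct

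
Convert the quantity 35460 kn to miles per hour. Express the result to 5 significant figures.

1 kn = 1.15078 mph.
Thus 35460 × 1.15078 ≈ 40807 mph.

40807 mph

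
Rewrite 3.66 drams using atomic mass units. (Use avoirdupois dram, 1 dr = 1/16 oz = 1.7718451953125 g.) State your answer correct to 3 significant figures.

1 dr = 1.06703 × 10^24 atomic mass units.
3.66 × 1.06703 × 10^24 ≈ 3.91 × 10^24 u.

3.91 × 10^24 u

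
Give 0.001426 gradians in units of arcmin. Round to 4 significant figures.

0.07700 arcminutes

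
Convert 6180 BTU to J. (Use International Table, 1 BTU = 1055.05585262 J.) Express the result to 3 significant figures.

1 British thermal unit = 1055.06 joules.
So 6180 × 1055.06 ≈ 6.52 × 10^6 J.

6.52 × 10^6 J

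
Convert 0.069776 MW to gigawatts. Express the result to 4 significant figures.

6.978e-5 GW

1 MW = 0.00100000 GW.
Then 0.069776 × 0.00100000 ≈ 6.978e-5 GW.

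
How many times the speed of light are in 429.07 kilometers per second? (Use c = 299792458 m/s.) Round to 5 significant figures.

0.0014312 c

1 km/s = 3.33564 × 10^-6 c.
429.07 × 3.33564 × 10^-6 ≈ 0.0014312 c.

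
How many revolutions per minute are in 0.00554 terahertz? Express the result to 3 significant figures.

3.32e+11 revolutions per minute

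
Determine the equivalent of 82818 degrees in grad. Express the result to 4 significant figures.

92020 gradians

1 ° = 1.11111 grad.
So 82818 × 1.11111 ≈ 92020 grad.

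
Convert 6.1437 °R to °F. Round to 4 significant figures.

-453.5 °F

°R = °F + 459.67.
Applying the formula gives -453.5 °F.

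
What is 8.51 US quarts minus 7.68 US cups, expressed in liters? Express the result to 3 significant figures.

8.51 US qt = 8.05346 L and 7.68 US cup = 1.81700 L.
8.05346 − 1.81700 ≈ 6.24 L.

6.24 L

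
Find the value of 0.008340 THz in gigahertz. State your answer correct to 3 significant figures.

1 terahertz = 1000.00 gigahertz.
Then 0.008340 × 1000.00 ≈ 8.34 GHz.

8.34 GHz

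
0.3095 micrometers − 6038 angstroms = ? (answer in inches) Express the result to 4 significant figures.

0.3095 μm = 1.21850e-5 in and 6038 Å = 2.37717e-5 in.
1.21850e-5 − 2.37717e-5 ≈ -1.159e-5 in.

-1.159e-5 in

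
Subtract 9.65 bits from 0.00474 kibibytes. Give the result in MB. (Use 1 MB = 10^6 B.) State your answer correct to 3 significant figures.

3.65e-6 megabytes

0.00474 KiB = 4.85376e-6 MB and 9.65 bit = 1.20625e-6 MB.
4.85376e-6 − 1.20625e-6 ≈ 3.65e-6 MB.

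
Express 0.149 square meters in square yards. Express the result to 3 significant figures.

0.178 yd²

1 m² = 1.19599 square yards.
0.149 × 1.19599 ≈ 0.178 yd².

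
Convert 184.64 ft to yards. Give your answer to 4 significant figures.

61.55 yd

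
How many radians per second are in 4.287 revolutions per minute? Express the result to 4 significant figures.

1 rpm = 0.104720 rad/s.
4.287 × 0.104720 ≈ 0.4489 rad/s.

0.4489 radians per second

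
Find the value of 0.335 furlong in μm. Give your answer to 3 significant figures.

6.74e+7 micrometers

1 furlong = 2.01168e+8 micrometers.
Then 0.335 × 2.01168e+8 ≈ 6.74e+7 μm.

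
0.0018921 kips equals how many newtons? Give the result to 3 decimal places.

8.416 newtons

1 kip = 4448.22 newtons.
Thus 0.0018921 × 4448.22 ≈ 8.416 N.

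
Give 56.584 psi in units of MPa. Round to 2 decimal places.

1 pound per square inch = 0.00689476 MPa.
56.584 × 0.00689476 ≈ 0.39 MPa.

0.39 MPa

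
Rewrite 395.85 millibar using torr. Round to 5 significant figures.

296.91 torr

1 millibar = 0.750062 torr.
Then 395.85 × 0.750062 ≈ 296.91 torr.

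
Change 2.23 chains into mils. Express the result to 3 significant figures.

1.77 × 10^6 mils

1 chain = 792000 mil.
Thus 2.23 × 792000 ≈ 1.77 × 10^6 mil.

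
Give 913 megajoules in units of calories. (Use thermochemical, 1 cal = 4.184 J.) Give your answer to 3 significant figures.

2.18e+8 calories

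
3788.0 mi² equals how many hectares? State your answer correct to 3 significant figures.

1 mi² = 258.999 hectares.
So 3788.0 × 258.999 ≈ 981000 ha.

981000 ha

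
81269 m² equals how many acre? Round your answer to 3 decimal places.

1 square meter = 0.000247105 acre.
81269 × 0.000247105 ≈ 20.082 acre.

20.082 acres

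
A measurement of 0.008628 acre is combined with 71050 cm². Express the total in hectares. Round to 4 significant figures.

0.008628 acre = 0.00349163 ha and 71050 cm² = 0.000710500 ha.
0.00349163 + 0.000710500 ≈ 0.004202 ha.

0.004202 hectares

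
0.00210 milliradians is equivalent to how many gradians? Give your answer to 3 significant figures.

0.000134 grad

1 milliradian = 0.0636620 grad.
Then 0.00210 × 0.0636620 ≈ 0.000134 grad.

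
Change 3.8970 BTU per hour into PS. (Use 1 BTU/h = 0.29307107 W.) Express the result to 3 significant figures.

1 BTU per hour = 0.000398466 PS.
3.8970 × 0.000398466 ≈ 0.00155 PS.

0.00155 PS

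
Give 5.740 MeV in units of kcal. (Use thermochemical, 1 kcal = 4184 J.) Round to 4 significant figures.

1 MeV = 3.82929 × 10^-17 kcal.
Thus 5.740 × 3.82929 × 10^-17 ≈ 2.198 × 10^-16 kcal.

2.198 × 10^-16 kilocalories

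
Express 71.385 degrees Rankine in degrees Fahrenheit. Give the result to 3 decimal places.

°R = °F + 459.67.
Applying the formula gives -388.285 °F.

-388.285 degrees Fahrenheit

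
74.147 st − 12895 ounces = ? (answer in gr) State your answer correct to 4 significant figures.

1.625 × 10^6 grains

74.147 st = 7.26641 × 10^6 gr and 12895 oz = 5.64156 × 10^6 gr.
7.26641 × 10^6 − 5.64156 × 10^6 ≈ 1.625 × 10^6 gr.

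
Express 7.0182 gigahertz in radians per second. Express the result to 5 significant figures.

4.4097 × 10^10 rad/s

1 gigahertz = 6.28319 × 10^9 radians per second.
So 7.0182 × 6.28319 × 10^9 ≈ 4.4097 × 10^10 rad/s.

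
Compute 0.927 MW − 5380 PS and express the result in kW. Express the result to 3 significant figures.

-3030 kW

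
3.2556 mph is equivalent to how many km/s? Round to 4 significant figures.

0.001455 km/s

1 mph = 0.000447040 kilometers per second.
So 3.2556 × 0.000447040 ≈ 0.001455 km/s.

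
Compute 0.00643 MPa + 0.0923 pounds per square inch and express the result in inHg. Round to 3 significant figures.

2.09 inHg

0.00643 MPa = 1.89878 inHg and 0.0923 psi = 0.187925 inHg.
1.89878 + 0.187925 ≈ 2.09 inHg.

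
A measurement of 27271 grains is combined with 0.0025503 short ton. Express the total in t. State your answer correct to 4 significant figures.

27271 gr = 0.00176713 t and 0.0025503 short ton = 0.00231359 t.
0.00176713 + 0.00231359 ≈ 0.004081 t.

0.004081 t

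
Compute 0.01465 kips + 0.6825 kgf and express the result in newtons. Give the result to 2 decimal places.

0.01465 kip = 65.1664 N and 0.6825 kgf = 6.69304 N.
65.1664 + 6.69304 ≈ 71.86 N.

71.86 N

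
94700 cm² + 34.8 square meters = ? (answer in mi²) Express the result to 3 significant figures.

1.71 × 10^-5 mi²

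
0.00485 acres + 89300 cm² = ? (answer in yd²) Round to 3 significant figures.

0.00485 acre = 23.4740 yd² and 89300 cm² = 10.6802 yd².
23.4740 + 10.6802 ≈ 34.2 yd².

34.2 yd²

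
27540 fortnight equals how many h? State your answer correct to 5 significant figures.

9.2534e+6 h

1 fortnight = 336.000 h.
27540 × 336.000 ≈ 9.2534e+6 h.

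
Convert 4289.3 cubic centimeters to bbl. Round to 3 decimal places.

0.027 bbl

1 cubic centimeter = 6.28981e-6 bbl.
Then 4289.3 × 6.28981e-6 ≈ 0.027 bbl.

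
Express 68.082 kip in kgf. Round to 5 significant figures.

30881 kgf

1 kip = 453.592 kilograms-force.
68.082 × 453.592 ≈ 30881 kgf.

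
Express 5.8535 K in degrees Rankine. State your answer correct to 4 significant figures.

°R = K × 9/5.
Applying the formula gives 10.54 °R.

10.54 degrees Rankine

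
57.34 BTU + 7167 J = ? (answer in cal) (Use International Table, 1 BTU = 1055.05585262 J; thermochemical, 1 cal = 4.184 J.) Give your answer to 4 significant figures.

57.34 BTU = 14459.1 cal and 7167 J = 1712.95 cal.
14459.1 + 1712.95 ≈ 16170 cal.

16170 calories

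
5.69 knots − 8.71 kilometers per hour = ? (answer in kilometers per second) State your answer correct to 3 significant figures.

0.000508 km/s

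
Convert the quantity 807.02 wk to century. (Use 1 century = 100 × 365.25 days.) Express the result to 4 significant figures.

0.1547 centuries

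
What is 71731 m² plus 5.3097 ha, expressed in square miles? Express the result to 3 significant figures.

71731 m² = 0.0276955 mi² and 5.3097 ha = 0.0205009 mi².
0.0276955 + 0.0205009 ≈ 0.0482 mi².

0.0482 square miles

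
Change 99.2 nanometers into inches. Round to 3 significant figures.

3.91 × 10^-6 in

1 nm = 3.93701 × 10^-8 inches.
Then 99.2 × 3.93701 × 10^-8 ≈ 3.91 × 10^-6 in.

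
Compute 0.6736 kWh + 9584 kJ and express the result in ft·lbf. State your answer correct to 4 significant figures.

0.6736 kWh = 1.78856e+6 ft·lbf and 9584 kJ = 7.06880e+6 ft·lbf.
1.78856e+6 + 7.06880e+6 ≈ 8.857e+6 ft·lbf.

8.857e+6 foot-pounds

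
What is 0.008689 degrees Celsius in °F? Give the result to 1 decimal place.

32.0 °F

°F = °C × 9/5 + 32.
Applying the formula gives 32.0 °F.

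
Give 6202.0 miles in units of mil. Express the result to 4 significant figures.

3.930 × 10^11 mil

1 mi = 6.33600 × 10^7 mils.
Then 6202.0 × 6.33600 × 10^7 ≈ 3.930 × 10^11 mil.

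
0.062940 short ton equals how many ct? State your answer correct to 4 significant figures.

285500 carats

1 short ton = 4.53592 × 10^6 ct.
Then 0.062940 × 4.53592 × 10^6 ≈ 285500 ct.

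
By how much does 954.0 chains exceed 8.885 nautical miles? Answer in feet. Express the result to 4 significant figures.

8978 feet

954.0 chain = 62964.0 ft and 8.885 nmi = 53986.3 ft.
62964.0 − 53986.3 ≈ 8978 ft.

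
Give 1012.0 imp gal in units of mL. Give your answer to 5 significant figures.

1 imp gal = 4546.09 mL.
1012.0 × 4546.09 ≈ 4.6006e+6 mL.

4.6006e+6 milliliters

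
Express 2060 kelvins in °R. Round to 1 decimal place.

3708.0 degrees Rankine

°R = K × 9/5.
Applying the formula gives 3708.0 °R.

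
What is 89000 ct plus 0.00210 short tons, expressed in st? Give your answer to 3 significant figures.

3.10 stone

89000 ct = 2.80302 st and 0.00210 short ton = 0.300000 st.
2.80302 + 0.300000 ≈ 3.10 st.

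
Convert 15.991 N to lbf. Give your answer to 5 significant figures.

1 N = 0.224809 lbf.
15.991 × 0.224809 ≈ 3.5949 lbf.

3.5949 lbf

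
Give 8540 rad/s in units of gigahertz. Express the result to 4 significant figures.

1 radian per second = 1.59155 × 10^-10 gigahertz.
Then 8540 × 1.59155 × 10^-10 ≈ 1.359 × 10^-6 GHz.

1.359 × 10^-6 GHz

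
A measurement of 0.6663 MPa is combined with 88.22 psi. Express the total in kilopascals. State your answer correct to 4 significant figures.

0.6663 MPa = 666.300 kPa and 88.22 psi = 608.255 kPa.
666.300 + 608.255 ≈ 1275 kPa.

1275 kilopascals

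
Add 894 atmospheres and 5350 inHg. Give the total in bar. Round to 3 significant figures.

1090 bar

894 atm = 905.8455 bar and 5350 inHg = 181.1718 bar.
905.8455 + 181.1718 ≈ 1090 bar.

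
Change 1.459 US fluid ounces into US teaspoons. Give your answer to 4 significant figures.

1 US fl oz = 6.00000 US tsp.
Thus 1.459 × 6.00000 ≈ 8.754 US tsp.

8.754 US tsp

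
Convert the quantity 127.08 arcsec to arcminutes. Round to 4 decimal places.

2.1180 arcminutes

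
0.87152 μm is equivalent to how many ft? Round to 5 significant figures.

1 μm = 3.28084 × 10^-6 feet.
0.87152 × 3.28084 × 10^-6 ≈ 2.8593 × 10^-6 ft.

2.8593 × 10^-6 ft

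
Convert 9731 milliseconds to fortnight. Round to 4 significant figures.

8.045 × 10^-6 fortnights

1 millisecond = 8.26720 × 10^-10 fortnight.
So 9731 × 8.26720 × 10^-10 ≈ 8.045 × 10^-6 fortnight.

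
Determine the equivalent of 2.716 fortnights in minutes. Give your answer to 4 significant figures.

54750 minutes

1 fortnight = 20160.0 minutes.
Then 2.716 × 20160.0 ≈ 54750 min.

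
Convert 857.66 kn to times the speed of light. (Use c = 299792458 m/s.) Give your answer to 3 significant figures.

1 kn = 1.71600 × 10^-9 c.
Thus 857.66 × 1.71600 × 10^-9 ≈ 1.47 × 10^-6 c.

1.47 × 10^-6 c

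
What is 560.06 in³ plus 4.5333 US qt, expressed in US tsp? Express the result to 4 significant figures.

2732 US tsp

560.06 in³ = 1862.02 US tsp and 4.5333 US qt = 870.394 US tsp.
1862.02 + 870.394 ≈ 2732 US tsp.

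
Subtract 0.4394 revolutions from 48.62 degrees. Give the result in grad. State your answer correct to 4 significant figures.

-121.7 grad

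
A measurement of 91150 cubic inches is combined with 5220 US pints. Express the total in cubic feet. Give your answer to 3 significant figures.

140 cubic feet

91150 in³ = 52.7488 ft³ and 5220 US pt = 87.2266 ft³.
52.7488 + 87.2266 ≈ 140 ft³.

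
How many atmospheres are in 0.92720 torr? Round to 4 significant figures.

0.001220 atm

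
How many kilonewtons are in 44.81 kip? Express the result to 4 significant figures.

1 kip = 4.44822 kilonewtons.
44.81 × 4.44822 ≈ 199.3 kN.

199.3 kN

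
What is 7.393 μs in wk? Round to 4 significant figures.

1 microsecond = 1.65344 × 10^-12 wk.
Then 7.393 × 1.65344 × 10^-12 ≈ 1.222 × 10^-11 wk.

1.222 × 10^-11 wk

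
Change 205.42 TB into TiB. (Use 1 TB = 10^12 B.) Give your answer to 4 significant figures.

186.8 TiB

1 TB = 0.909495 TiB.
205.42 × 0.909495 ≈ 186.8 TiB.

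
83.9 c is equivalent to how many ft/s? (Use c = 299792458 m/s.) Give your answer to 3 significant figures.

8.25e+10 ft/s

1 c = 9.83571e+8 ft/s.
Thus 83.9 × 9.83571e+8 ≈ 8.25e+10 ft/s.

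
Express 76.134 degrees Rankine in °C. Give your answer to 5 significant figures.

°R = (°C + 273.15) × 9/5.
Applying the formula gives -230.85 °C.

-230.85 °C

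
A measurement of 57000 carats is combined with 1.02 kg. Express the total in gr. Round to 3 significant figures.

192000 gr

57000 ct = 175929 gr and 1.02 kg = 15741.0 gr.
175929 + 15741.0 ≈ 192000 gr.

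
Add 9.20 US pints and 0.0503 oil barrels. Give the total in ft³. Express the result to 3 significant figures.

0.436 ft³

9.20 US pt = 0.153733 ft³ and 0.0503 bbl = 0.282414 ft³.
0.153733 + 0.282414 ≈ 0.436 ft³.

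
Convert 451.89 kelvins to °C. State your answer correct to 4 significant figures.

178.7 degrees Celsius

K = °C + 273.15.
Applying the formula gives 178.7 °C.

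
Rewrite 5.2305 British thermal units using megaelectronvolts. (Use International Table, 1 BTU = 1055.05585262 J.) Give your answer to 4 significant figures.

3.444e+16 megaelectronvolts

1 British thermal unit = 6.58514e+15 MeV.
Thus 5.2305 × 6.58514e+15 ≈ 3.444e+16 MeV.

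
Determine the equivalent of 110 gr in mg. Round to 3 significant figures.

7130 mg

1 grain = 64.7989 milligrams.
Then 110 × 64.7989 ≈ 7130 mg.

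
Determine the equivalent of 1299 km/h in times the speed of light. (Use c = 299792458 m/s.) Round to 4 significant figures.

1.204 × 10^-6 times the speed of light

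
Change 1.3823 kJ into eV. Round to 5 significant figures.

8.6276e+21 eV

1 kJ = 6.24151e+21 electronvolts.
Then 1.3823 × 6.24151e+21 ≈ 8.6276e+21 eV.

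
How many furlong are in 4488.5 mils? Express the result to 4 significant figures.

0.0005667 furlongs

1 mil = 1.26263 × 10^-7 furlong.
4488.5 × 1.26263 × 10^-7 ≈ 0.0005667 furlong.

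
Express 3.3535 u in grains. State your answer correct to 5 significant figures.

1 atomic mass unit = 2.56260 × 10^-23 grains.
Then 3.3535 × 2.56260 × 10^-23 ≈ 8.5937 × 10^-23 gr.

8.5937 × 10^-23 gr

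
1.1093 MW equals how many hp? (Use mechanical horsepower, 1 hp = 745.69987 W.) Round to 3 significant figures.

1 MW = 1341.02 horsepower.
Thus 1.1093 × 1341.02 ≈ 1490 hp.

1490 horsepower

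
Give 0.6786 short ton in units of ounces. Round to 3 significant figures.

21700 oz

1 short ton = 32000.0 ounces.
Thus 0.6786 × 32000.0 ≈ 21700 oz.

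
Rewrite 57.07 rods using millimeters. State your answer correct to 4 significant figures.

1 rod = 5029.20 mm.
Then 57.07 × 5029.20 ≈ 287000 mm.

287000 mm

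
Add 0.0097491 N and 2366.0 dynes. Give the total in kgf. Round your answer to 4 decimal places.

0.0034 kilograms-force

0.0097491 N = 0.000994132 kgf and 2366.0 dyn = 0.00241265 kgf.
0.000994132 + 0.00241265 ≈ 0.0034 kgf.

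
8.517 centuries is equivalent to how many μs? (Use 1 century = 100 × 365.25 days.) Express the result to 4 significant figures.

1 century = 3.15576e+15 μs.
8.517 × 3.15576e+15 ≈ 2.688e+16 μs.

2.688e+16 μs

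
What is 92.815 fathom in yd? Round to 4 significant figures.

185.6 yd

1 fathom = 2.00000 yd.
92.815 × 2.00000 ≈ 185.6 yd.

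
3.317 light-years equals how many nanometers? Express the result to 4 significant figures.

3.138 × 10^25 nanometers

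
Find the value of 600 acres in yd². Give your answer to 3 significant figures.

1 acre = 4840.00 yd².
So 600 × 4840.00 ≈ 2.90e+6 yd².

2.90e+6 square yards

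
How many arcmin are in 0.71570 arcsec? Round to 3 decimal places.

0.012 arcminutes

1 arcsec = 0.0166667 arcmin.
Thus 0.71570 × 0.0166667 ≈ 0.012 arcmin.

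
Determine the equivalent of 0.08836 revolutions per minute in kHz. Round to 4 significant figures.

1 rpm = 1.66667 × 10^-5 kHz.
So 0.08836 × 1.66667 × 10^-5 ≈ 1.473 × 10^-6 kHz.

1.473 × 10^-6 kHz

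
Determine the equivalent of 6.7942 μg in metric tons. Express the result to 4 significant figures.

1 microgram = 1.00000e-12 t.
Thus 6.7942 × 1.00000e-12 ≈ 6.794e-12 t.

6.794e-12 t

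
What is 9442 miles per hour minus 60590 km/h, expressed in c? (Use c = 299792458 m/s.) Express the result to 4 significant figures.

9442 mph = 1.40796 × 10^-5 c and 60590 km/h = 5.61407 × 10^-5 c.
1.40796 × 10^-5 − 5.61407 × 10^-5 ≈ -4.206 × 10^-5 c.

-4.206 × 10^-5 c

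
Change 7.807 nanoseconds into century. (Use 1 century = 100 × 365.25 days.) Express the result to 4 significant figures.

1 ns = 3.16881e-19 century.
So 7.807 × 3.16881e-19 ≈ 2.474e-18 century.

2.474e-18 centuries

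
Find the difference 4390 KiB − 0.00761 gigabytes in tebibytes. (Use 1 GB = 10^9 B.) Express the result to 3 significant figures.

4390 KiB = 4.08851 × 10^-6 TiB and 0.00761 GB = 6.92125 × 10^-6 TiB.
4.08851 × 10^-6 − 6.92125 × 10^-6 ≈ -2.83 × 10^-6 TiB.

-2.83 × 10^-6 TiB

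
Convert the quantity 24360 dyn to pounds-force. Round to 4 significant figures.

0.05476 lbf

1 dyn = 2.24809e-6 pounds-force.
So 24360 × 2.24809e-6 ≈ 0.05476 lbf.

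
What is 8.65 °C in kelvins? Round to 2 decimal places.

281.80 K

K = °C + 273.15.
Applying the formula gives 281.80 K.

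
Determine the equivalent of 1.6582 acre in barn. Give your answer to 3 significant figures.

1 acre = 4.04686e+31 barn.
Thus 1.6582 × 4.04686e+31 ≈ 6.71e+31 barn.

6.71e+31 barns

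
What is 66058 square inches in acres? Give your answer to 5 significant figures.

1 in² = 1.59423 × 10^-7 acre.
Then 66058 × 1.59423 × 10^-7 ≈ 0.010531 acre.

0.010531 acres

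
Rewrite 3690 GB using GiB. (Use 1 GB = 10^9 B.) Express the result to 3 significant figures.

3440 GiB

1 gigabyte = 0.931323 GiB.
So 3690 × 0.931323 ≈ 3440 GiB.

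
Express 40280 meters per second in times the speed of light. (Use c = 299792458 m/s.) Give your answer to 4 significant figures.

0.0001344 times the speed of light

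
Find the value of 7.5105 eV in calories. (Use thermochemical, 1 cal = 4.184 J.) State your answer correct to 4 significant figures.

2.876e-19 calories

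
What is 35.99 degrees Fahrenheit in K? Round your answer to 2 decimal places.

K = (°F + 459.67) × 5/9.
Applying the formula gives 275.37 K.

275.37 K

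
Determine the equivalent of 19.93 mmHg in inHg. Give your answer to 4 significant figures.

1 mmHg = 0.0393701 inches of mercury.
19.93 × 0.0393701 ≈ 0.7846 inHg.

0.7846 inches of mercury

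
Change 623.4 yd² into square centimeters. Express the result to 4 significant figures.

1 yd² = 8361.27 square centimeters.
623.4 × 8361.27 ≈ 5.212e+6 cm².

5.212e+6 cm²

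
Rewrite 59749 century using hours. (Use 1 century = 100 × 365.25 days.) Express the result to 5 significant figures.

1 century = 876600 h.
59749 × 876600 ≈ 5.2376 × 10^10 h.

5.2376 × 10^10 h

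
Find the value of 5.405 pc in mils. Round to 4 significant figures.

1 pc = 1.21483e+21 mil.
So 5.405 × 1.21483e+21 ≈ 6.566e+21 mil.

6.566e+21 mil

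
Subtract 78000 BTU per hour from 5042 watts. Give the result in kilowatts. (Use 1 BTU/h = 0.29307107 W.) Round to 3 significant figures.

-17.8 kilowatts

5042 W = 5.04200 kW and 78000 BTU/h = 22.8595 kW.
5.04200 − 22.8595 ≈ -17.8 kW.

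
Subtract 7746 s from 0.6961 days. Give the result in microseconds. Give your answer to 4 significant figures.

5.240 × 10^10 μs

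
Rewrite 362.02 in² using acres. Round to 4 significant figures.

1 square inch = 1.59423e-7 acre.
Thus 362.02 × 1.59423e-7 ≈ 5.771e-5 acre.

5.771e-5 acre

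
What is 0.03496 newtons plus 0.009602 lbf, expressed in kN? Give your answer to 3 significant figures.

7.77 × 10^-5 kN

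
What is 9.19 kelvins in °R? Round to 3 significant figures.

16.5 °R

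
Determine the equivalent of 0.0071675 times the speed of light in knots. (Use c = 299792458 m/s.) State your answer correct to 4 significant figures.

1 speed of light = 5.82750e+8 knots.
So 0.0071675 × 5.82750e+8 ≈ 4.177e+6 kn.

4.177e+6 kn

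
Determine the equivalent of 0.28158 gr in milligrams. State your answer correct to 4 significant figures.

1 grain = 64.7989 mg.
Thus 0.28158 × 64.7989 ≈ 18.25 mg.

18.25 milligrams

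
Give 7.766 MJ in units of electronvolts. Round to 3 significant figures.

4.85e+25 eV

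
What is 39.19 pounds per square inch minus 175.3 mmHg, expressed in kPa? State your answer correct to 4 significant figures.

39.19 psi = 270.206 kPa and 175.3 mmHg = 23.3714 kPa.
270.206 − 23.3714 ≈ 246.8 kPa.

246.8 kPa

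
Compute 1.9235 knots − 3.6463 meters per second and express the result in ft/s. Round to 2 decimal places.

-8.72 feet per second

1.9235 kn = 3.24650 ft/s and 3.6463 m/s = 11.9629 ft/s.
3.24650 − 11.9629 ≈ -8.72 ft/s.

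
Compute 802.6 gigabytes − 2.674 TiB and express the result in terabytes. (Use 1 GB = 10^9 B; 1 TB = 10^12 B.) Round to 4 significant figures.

-2.137 TB

802.6 GB = 0.802600 TB and 2.674 TiB = 2.94009 TB.
0.802600 − 2.94009 ≈ -2.137 TB.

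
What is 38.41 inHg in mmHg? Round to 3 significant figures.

976 millimeters of mercury

1 inHg = 25.4000 mmHg.
Then 38.41 × 25.4000 ≈ 976 mmHg.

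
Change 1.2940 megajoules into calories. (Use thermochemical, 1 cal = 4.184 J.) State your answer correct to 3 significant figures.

1 megajoule = 239006 cal.
Thus 1.2940 × 239006 ≈ 309000 cal.

309000 calories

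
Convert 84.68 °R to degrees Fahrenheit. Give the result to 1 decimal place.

-375.0 degrees Fahrenheit

°R = °F + 459.67.
Applying the formula gives -375.0 °F.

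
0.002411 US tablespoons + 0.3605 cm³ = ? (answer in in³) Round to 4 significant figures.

0.02417 in³

0.002411 US tbsp = 0.00217555 in³ and 0.3605 cm³ = 0.0219991 in³.
0.00217555 + 0.0219991 ≈ 0.02417 in³.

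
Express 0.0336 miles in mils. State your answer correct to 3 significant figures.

1 mi = 6.33600e+7 mil.
Then 0.0336 × 6.33600e+7 ≈ 2.13e+6 mil.

2.13e+6 mils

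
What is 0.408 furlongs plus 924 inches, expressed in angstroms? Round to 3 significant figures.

1.06 × 10^12 Å

0.408 furlong = 8.20765 × 10^11 Å and 924 in = 2.34696 × 10^11 Å.
8.20765 × 10^11 + 2.34696 × 10^11 ≈ 1.06 × 10^12 Å.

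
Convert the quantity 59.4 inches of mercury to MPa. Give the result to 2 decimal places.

0.20 MPa

1 inHg = 0.00338639 megapascals.
Thus 59.4 × 0.00338639 ≈ 0.20 MPa.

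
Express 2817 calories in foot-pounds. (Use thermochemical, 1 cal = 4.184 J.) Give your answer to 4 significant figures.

8693 ft·lbf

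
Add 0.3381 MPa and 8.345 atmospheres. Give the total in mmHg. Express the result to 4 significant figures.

8878 millimeters of mercury

0.3381 MPa = 2535.96 mmHg and 8.345 atm = 6342.20 mmHg.
2535.96 + 6342.20 ≈ 8878 mmHg.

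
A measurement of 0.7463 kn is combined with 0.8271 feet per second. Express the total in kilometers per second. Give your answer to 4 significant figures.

0.7463 kn = 0.000383930 km/s and 0.8271 ft/s = 0.000252100 km/s.
0.000383930 + 0.000252100 ≈ 0.0006360 km/s.

0.0006360 km/s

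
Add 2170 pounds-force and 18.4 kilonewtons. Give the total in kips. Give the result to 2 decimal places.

6.31 kips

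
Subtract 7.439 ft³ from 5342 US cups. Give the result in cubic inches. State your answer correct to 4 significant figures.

64270 in³

5342 US cup = 77125.1 in³ and 7.439 ft³ = 12854.6 in³.
77125.1 − 12854.6 ≈ 64270 in³.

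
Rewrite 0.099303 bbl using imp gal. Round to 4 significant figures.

3.473 imp gal

1 oil barrel = 34.9723 imp gal.
Then 0.099303 × 34.9723 ≈ 3.473 imp gal.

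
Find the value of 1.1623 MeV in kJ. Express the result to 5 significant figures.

1.8622e-16 kilojoules

1 MeV = 1.60218e-16 kilojoules.
1.1623 × 1.60218e-16 ≈ 1.8622e-16 kJ.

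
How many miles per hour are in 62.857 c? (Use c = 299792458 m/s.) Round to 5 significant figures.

1 c = 6.70617 × 10^8 mph.
So 62.857 × 6.70617 × 10^8 ≈ 4.2153 × 10^10 mph.

4.2153 × 10^10 miles per hour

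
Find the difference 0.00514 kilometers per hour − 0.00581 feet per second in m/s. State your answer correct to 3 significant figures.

-0.000343 m/s

0.00514 km/h = 0.00142778 m/s and 0.00581 ft/s = 0.00177089 m/s.
0.00142778 − 0.00177089 ≈ -0.000343 m/s.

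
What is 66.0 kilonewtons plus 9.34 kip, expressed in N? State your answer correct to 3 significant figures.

108000 newtons

66.0 kN = 66000.0 N and 9.34 kip = 41546.4 N.
66000.0 + 41546.4 ≈ 108000 N.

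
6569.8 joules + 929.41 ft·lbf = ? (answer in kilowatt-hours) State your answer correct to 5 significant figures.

0.0021750 kWh

6569.8 J = 0.00182494 kWh and 929.41 ft·lbf = 0.000350031 kWh.
0.00182494 + 0.000350031 ≈ 0.0021750 kWh.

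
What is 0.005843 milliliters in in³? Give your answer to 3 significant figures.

0.000357 in³

1 mL = 0.0610237 cubic inches.
Then 0.005843 × 0.0610237 ≈ 0.000357 in³.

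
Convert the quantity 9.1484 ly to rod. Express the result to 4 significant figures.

1.721e+16 rod

1 ly = 1.88116e+15 rod.
So 9.1484 × 1.88116e+15 ≈ 1.721e+16 rod.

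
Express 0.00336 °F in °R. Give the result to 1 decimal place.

459.7 degrees Rankine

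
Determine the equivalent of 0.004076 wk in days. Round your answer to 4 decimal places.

1 wk = 7.00000 days.
0.004076 × 7.00000 ≈ 0.0285 d.

0.0285 days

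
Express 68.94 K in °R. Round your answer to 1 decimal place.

124.1 degrees Rankine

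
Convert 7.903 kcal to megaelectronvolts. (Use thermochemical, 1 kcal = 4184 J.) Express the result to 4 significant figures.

2.064e+17 MeV

1 kcal = 2.61145e+16 MeV.
Then 7.903 × 2.61145e+16 ≈ 2.064e+17 MeV.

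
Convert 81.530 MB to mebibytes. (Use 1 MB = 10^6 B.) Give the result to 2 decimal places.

77.75 mebibytes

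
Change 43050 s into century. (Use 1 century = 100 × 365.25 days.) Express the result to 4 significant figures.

1 s = 3.16881 × 10^-10 century.
Then 43050 × 3.16881 × 10^-10 ≈ 1.364 × 10^-5 century.

1.364 × 10^-5 century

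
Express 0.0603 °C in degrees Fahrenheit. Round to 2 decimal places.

32.11 degrees Fahrenheit

°C = (°F − 32) × 5/9.
Applying the formula gives 32.11 °F.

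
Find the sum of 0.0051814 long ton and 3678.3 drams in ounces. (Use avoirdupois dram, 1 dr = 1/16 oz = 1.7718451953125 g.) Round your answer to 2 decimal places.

415.60 oz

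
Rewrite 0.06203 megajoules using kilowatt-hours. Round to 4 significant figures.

0.01723 kWh

1 MJ = 0.277778 kilowatt-hours.
0.06203 × 0.277778 ≈ 0.01723 kWh.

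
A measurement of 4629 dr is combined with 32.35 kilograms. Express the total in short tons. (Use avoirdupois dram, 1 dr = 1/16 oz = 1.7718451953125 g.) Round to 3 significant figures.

4629 dr = 0.00904102 short ton and 32.35 kg = 0.0356598 short ton.
0.00904102 + 0.0356598 ≈ 0.0447 short ton.

0.0447 short tons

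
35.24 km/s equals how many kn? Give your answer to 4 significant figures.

68500 kn

1 km/s = 1943.84 kn.
Then 35.24 × 1943.84 ≈ 68500 kn.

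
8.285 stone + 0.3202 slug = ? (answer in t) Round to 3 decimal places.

0.057 t

8.285 st = 0.0526122 t and 0.3202 slug = 0.00467297 t.
0.0526122 + 0.00467297 ≈ 0.057 t.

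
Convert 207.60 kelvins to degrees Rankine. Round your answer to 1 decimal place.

373.7 °R

°R = K × 9/5.
Applying the formula gives 373.7 °R.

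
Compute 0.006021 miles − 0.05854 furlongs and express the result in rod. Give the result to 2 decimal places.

0.006021 mi = 1.92672 rod and 0.05854 furlong = 2.34160 rod.
1.92672 − 2.34160 ≈ -0.41 rod.

-0.41 rod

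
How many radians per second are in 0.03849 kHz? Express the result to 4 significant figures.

241.8 radians per second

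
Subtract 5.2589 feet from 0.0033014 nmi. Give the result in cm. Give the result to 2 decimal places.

0.0033014 nmi = 611.419 cm and 5.2589 ft = 160.291 cm.
611.419 − 160.291 ≈ 451.13 cm.

451.13 cm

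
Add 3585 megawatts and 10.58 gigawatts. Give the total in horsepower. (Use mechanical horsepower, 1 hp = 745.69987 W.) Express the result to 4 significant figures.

3585 MW = 4.80756 × 10^6 hp and 10.58 GW = 1.41880 × 10^7 hp.
4.80756 × 10^6 + 1.41880 × 10^7 ≈ 1.900 × 10^7 hp.

1.900 × 10^7 hp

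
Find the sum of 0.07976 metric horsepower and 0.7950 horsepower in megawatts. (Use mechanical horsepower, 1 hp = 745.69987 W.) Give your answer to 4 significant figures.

0.0006515 megawatts

0.07976 PS = 5.86634e-5 MW and 0.7950 hp = 0.000592831 MW.
5.86634e-5 + 0.000592831 ≈ 0.0006515 MW.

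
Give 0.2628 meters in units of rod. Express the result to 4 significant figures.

0.05225 rod

1 meter = 0.198839 rod.
Thus 0.2628 × 0.198839 ≈ 0.05225 rod.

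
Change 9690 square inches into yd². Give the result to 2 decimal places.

1 square inch = 0.000771605 square yards.
9690 × 0.000771605 ≈ 7.48 yd².

7.48 yd²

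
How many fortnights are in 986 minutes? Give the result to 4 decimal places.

1 minute = 4.96032 × 10^-5 fortnight.
Thus 986 × 4.96032 × 10^-5 ≈ 0.0489 fortnight.

0.0489 fortnights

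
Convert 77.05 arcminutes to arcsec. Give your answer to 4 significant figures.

1 arcmin = 60.0000 arcsec.
77.05 × 60.0000 ≈ 4623 arcsec.

4623 arcsec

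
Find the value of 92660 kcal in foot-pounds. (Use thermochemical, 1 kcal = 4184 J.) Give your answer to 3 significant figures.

2.86 × 10^8 foot-pounds

1 kcal = 3085.96 foot-pounds.
So 92660 × 3085.96 ≈ 2.86 × 10^8 ft·lbf.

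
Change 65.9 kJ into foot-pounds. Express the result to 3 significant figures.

48600 ft·lbf

1 kJ = 737.562 ft·lbf.
Then 65.9 × 737.562 ≈ 48600 ft·lbf.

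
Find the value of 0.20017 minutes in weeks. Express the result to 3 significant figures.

1 minute = 9.92063e-5 wk.
0.20017 × 9.92063e-5 ≈ 1.99e-5 wk.

1.99e-5 wk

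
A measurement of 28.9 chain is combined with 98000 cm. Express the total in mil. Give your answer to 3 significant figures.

28.9 chain = 2.28888 × 10^7 mil and 98000 cm = 3.85827 × 10^7 mil.
2.28888 × 10^7 + 3.85827 × 10^7 ≈ 6.15 × 10^7 mil.

6.15 × 10^7 mils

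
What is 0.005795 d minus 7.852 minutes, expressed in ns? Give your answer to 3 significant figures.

0.005795 d = 5.00688e+11 ns and 7.852 min = 4.71120e+11 ns.
5.00688e+11 − 4.71120e+11 ≈ 2.96e+10 ns.

2.96e+10 ns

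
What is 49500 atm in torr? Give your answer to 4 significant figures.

3.762e+7 torr

1 atmosphere = 760.000 torr.
Thus 49500 × 760.000 ≈ 3.762e+7 torr.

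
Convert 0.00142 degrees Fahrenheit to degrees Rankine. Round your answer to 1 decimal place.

459.7 degrees Rankine

°R = °F + 459.67.
Applying the formula gives 459.7 °R.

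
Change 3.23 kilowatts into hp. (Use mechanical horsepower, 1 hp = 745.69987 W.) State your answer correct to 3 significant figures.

1 kilowatt = 1.34102 hp.
Thus 3.23 × 1.34102 ≈ 4.33 hp.

4.33 hp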